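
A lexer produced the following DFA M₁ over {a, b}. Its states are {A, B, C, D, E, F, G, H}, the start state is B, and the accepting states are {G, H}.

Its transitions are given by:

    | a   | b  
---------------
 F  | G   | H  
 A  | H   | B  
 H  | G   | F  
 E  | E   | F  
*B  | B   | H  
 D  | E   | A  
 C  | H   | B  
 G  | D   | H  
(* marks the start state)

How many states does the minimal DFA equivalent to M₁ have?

7

Reachable states from the start: {A,B,D,E,F,G,H}. Unreachable: {C} — drop them.
Start with accepting vs non-accepting: {G,H} | {A,B,D,E,F}.
Refine {G,H} on symbol a: members go to different blocks, giving {G} and {H}.
Refine {A,B,D,E,F} on symbol a: members go to different blocks, giving {B,D,E} and {A} and {F}.
Refine {B,D,E} on symbol b: members go to different blocks, giving {B} and {D} and {E}.
Stable partition: {G} | {B} | {H} | {A} | {F} | {D} | {E} — 7 equivalence classes.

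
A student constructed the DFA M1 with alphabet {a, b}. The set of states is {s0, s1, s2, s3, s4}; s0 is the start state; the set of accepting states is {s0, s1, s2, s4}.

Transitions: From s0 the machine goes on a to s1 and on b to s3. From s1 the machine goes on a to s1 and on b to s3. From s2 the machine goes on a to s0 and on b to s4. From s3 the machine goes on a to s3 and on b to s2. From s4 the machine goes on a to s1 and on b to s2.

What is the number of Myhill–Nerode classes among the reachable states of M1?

P0 = {s0,s1,s2,s4} | {s3}.
Refine {s0,s1,s2,s4} on symbol b: members go to different blocks, giving {s0,s1} and {s2,s4}.
The partition is now stable with 3 blocks: {s0,s1} | {s3} | {s2,s4}.

3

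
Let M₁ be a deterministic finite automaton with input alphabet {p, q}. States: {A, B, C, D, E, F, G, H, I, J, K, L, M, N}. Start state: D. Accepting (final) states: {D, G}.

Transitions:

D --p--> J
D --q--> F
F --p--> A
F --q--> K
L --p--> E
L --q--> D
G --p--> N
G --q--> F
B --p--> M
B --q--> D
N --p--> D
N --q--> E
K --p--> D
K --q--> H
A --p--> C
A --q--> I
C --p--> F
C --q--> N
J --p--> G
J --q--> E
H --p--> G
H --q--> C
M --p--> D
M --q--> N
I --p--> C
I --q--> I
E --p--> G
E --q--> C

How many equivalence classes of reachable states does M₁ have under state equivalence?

6

First remove the unreachable states {B,L,M}; 11 states remain.
Initial partition by acceptance: {D,G} | {A,C,E,F,H,I,J,K,N}.
On input p, block {A,C,E,F,H,I,J,K,N} splits into {E,H,J,K,N} and {A,C,F,I}.
On input q, block {E,H,J,K,N} splits into {J,K,N} and {E,H}.
Refine {A,C,F,I} on symbol q: members go to different blocks, giving {A,I} and {C,F}.
On input p, block {C,F} splits into {C} and {F}.
Stable partition: {D,G} | {J,K,N} | {A,I} | {E,H} | {C} | {F} — 6 equivalence classes.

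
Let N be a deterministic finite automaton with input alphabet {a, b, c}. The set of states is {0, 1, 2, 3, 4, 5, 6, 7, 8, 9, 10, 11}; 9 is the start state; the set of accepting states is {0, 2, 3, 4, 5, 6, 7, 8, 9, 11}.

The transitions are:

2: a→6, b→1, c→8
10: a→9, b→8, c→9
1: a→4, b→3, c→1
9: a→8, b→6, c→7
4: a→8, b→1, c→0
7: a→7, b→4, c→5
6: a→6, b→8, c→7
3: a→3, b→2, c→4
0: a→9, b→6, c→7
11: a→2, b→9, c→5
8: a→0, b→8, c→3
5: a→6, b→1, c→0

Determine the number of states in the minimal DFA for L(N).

Reachable states from the start: {0,1,2,3,4,5,6,7,8,9}. Unreachable: {10,11} — drop them.
Start with accepting vs non-accepting: {0,2,3,4,5,6,7,8,9} | {1}.
Split {0,2,3,4,5,6,7,8,9} by δ(·,b) → {0,3,6,7,8,9} and {2,4,5}.
Split {0,3,6,7,8,9} by δ(·,b) → {0,6,8,9} and {3,7}.
No further refinement is possible. Final partition (4 blocks): {0,6,8,9} | {1} | {2,4,5} | {3,7}.

4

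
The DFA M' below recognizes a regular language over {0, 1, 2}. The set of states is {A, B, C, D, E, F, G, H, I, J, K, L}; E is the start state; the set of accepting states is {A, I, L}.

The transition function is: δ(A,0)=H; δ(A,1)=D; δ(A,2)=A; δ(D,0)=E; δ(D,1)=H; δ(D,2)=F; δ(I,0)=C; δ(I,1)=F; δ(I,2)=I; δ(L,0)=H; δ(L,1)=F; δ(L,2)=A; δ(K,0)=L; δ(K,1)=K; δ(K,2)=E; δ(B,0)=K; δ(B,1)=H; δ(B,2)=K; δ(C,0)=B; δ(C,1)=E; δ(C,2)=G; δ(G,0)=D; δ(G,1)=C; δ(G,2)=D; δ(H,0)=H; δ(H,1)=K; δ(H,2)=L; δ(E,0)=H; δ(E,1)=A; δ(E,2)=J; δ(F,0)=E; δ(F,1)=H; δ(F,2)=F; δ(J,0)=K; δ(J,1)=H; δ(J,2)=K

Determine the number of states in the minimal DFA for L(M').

6

States {B,C,G,I} cannot be reached from the start state, so discard them.
P0 = {A,L} | {D,E,F,H,J,K}.
On input 0, block {D,E,F,H,J,K} splits into {D,E,F,H,J} and {K}.
Split {D,E,F,H,J} by δ(·,0) → {D,E,F,H} and {J}.
Refine {D,E,F,H} on symbol 1: members go to different blocks, giving {D,F} and {E} and {H}.
The partition is now stable with 6 blocks: {A,L} | {D,F} | {K} | {J} | {E} | {H}.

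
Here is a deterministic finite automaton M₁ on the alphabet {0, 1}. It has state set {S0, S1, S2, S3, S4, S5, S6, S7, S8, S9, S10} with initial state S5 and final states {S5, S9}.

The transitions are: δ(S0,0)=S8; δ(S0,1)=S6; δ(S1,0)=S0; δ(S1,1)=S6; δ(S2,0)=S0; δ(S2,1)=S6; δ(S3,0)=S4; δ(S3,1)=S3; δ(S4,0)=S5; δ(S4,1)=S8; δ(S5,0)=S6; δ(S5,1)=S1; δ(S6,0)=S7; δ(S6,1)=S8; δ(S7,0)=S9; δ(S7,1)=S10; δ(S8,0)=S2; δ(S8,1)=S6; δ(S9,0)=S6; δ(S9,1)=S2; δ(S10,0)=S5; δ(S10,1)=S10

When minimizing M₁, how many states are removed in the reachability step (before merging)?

2

Starting at S5 and following transitions, the reachable set is {S0, S1, S2, S5, S6, S7, S8, S9, S10}. That leaves S3, S4 unreachable — 2 in total.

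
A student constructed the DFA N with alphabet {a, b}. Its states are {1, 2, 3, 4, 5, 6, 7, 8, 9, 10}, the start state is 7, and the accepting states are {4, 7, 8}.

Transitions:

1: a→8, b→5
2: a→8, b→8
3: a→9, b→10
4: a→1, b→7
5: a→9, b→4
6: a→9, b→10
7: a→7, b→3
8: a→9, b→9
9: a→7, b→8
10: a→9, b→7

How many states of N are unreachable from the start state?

5

No path from 7 leads to 1, 2, 4, 5, 6; the other 5 states are all reachable.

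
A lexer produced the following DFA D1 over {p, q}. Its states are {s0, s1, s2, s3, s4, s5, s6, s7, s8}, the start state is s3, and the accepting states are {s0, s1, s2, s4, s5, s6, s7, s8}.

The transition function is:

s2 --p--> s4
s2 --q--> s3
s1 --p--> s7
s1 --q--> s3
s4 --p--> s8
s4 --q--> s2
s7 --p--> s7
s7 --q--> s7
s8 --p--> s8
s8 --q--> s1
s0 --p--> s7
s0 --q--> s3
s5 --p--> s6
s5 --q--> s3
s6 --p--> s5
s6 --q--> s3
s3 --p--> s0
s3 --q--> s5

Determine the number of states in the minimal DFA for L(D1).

4

First remove the unreachable states {s1,s2,s4,s8}; 5 states remain.
P0 = {s0,s5,s6,s7} | {s3}.
Refine {s0,s5,s6,s7} on symbol q: members go to different blocks, giving {s0,s5,s6} and {s7}.
On input p, block {s0,s5,s6} splits into {s5,s6} and {s0}.
The partition is now stable with 4 blocks: {s5,s6} | {s3} | {s7} | {s0}.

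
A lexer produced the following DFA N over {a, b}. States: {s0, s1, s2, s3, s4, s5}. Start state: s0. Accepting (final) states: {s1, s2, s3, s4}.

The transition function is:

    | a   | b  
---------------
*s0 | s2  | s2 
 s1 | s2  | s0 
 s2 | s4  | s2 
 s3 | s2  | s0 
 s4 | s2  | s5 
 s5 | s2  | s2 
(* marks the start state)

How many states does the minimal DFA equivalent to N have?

3

First remove the unreachable states {s1,s3}; 4 states remain.
Start with accepting vs non-accepting: {s2,s4} | {s0,s5}.
Split {s2,s4} by δ(·,b) → {s2} and {s4}.
Stable partition: {s2} | {s0,s5} | {s4} — 3 equivalence classes.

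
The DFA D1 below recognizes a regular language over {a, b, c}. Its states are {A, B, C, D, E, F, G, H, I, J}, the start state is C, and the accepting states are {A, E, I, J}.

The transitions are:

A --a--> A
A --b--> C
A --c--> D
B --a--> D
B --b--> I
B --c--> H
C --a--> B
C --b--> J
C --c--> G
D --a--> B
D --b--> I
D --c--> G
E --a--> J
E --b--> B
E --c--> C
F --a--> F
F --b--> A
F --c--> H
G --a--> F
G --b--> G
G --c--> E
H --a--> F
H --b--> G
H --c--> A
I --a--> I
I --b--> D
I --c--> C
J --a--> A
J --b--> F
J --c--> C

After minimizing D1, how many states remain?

Start with accepting vs non-accepting: {A,E,I,J} | {B,C,D,F,G,H}.
Refine {B,C,D,F,G,H} on symbol b: members go to different blocks, giving {B,C,D,F} and {G,H}.
No further refinement is possible. Final partition (3 blocks): {A,E,I,J} | {B,C,D,F} | {G,H}.

3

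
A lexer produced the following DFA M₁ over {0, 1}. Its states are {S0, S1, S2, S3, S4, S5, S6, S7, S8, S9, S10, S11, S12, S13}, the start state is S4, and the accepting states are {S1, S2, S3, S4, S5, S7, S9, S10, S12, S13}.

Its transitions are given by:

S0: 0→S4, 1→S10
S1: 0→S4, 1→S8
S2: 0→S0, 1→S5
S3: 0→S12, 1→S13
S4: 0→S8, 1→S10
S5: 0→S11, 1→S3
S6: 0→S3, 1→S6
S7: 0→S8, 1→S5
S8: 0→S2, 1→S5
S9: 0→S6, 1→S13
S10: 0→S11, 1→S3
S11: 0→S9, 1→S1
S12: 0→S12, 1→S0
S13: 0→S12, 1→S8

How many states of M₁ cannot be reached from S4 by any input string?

1

No path from S4 leads to S7; the other 13 states are all reachable.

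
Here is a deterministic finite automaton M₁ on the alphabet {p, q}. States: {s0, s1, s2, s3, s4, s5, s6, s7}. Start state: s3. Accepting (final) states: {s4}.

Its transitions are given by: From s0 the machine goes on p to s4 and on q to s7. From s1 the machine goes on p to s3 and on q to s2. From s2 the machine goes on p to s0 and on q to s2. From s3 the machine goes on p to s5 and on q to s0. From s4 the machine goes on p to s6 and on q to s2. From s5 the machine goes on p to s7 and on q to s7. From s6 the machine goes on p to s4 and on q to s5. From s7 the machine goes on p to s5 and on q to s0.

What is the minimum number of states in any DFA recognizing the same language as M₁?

6

Reachable states from the start: {s0,s2,s3,s4,s5,s6,s7}. Unreachable: {s1} — drop them.
Start with accepting vs non-accepting: {s4} | {s0,s2,s3,s5,s6,s7}.
Split {s0,s2,s3,s5,s6,s7} by δ(·,p) → {s2,s3,s5,s7} and {s0,s6}.
Split {s2,s3,s5,s7} by δ(·,p) → {s3,s5,s7} and {s2}.
Split {s3,s5,s7} by δ(·,q) → {s3,s7} and {s5}.
On input q, block {s0,s6} splits into {s0} and {s6}.
The partition is now stable with 6 blocks: {s4} | {s3,s7} | {s0} | {s2} | {s5} | {s6}.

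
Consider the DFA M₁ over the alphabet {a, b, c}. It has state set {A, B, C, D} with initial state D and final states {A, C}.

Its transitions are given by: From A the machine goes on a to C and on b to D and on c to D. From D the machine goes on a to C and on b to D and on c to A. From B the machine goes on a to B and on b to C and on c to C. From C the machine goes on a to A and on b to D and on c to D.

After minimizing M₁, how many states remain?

2

Reachable states from the start: {A,C,D}. Unreachable: {B} — drop them.
P0 = {A,C} | {D}.
The partition is now stable with 2 blocks: {A,C} | {D}.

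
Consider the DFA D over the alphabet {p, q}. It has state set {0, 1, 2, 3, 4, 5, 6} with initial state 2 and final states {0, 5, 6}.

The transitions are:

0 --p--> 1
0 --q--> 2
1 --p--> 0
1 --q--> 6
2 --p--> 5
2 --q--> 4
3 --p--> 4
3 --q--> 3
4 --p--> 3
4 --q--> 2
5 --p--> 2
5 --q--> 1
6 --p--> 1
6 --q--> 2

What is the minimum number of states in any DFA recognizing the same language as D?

Every state is reachable, so we keep all 7.
Start with accepting vs non-accepting: {0,5,6} | {1,2,3,4}.
Split {1,2,3,4} by δ(·,p) → {1,2} and {3,4}.
Refine {1,2} on symbol q: members go to different blocks, giving {1} and {2}.
Split {0,5,6} by δ(·,p) → {0,6} and {5}.
On input q, block {3,4} splits into {3} and {4}.
Stable partition: {0,6} | {1} | {3} | {2} | {5} | {4} — 6 equivalence classes.

6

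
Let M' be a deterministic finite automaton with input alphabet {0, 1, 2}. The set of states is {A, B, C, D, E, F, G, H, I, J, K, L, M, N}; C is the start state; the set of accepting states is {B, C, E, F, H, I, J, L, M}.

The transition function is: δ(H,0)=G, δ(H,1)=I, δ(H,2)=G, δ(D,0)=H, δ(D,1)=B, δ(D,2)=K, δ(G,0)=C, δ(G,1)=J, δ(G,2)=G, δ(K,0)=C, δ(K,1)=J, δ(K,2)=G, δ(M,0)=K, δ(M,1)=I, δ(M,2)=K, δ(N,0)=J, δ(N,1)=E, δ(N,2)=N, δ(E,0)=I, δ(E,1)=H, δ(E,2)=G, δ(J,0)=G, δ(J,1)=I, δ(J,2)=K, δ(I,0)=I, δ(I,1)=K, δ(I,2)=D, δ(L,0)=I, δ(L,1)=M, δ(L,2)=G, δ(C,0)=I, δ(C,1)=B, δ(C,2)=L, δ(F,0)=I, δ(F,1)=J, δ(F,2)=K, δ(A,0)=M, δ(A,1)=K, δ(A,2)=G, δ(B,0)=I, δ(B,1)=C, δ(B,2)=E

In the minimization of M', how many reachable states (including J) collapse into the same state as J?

First remove the unreachable states {A,F,N}; 11 states remain.
P0 = {B,C,E,H,I,J,L,M} | {D,G,K}.
Refine {B,C,E,H,I,J,L,M} on symbol 0: members go to different blocks, giving {B,C,E,I,L} and {H,J,M}.
Refine {B,C,E,I,L} on symbol 1: members go to different blocks, giving {B,C} and {E,L} and {I}.
On input 0, block {D,G,K} splits into {G,K} and {D}.
Stable partition: {B,C} | {G,K} | {H,J,M} | {E,L} | {I} | {D} — 6 equivalence classes.
The equivalence class containing J is {H,J,M}, of size 3.

3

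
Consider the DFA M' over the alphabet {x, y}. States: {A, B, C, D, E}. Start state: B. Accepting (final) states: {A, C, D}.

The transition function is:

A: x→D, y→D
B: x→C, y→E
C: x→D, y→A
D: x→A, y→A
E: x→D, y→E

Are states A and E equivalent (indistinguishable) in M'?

No

Every state is reachable, so we keep all 5.
Start with accepting vs non-accepting: {A,C,D} | {B,E}.
The partition is now stable with 2 blocks: {A,C,D} | {B,E}.
A and E end up in different blocks, so they are distinguishable. For instance, the string 'ε' is accepted from only A.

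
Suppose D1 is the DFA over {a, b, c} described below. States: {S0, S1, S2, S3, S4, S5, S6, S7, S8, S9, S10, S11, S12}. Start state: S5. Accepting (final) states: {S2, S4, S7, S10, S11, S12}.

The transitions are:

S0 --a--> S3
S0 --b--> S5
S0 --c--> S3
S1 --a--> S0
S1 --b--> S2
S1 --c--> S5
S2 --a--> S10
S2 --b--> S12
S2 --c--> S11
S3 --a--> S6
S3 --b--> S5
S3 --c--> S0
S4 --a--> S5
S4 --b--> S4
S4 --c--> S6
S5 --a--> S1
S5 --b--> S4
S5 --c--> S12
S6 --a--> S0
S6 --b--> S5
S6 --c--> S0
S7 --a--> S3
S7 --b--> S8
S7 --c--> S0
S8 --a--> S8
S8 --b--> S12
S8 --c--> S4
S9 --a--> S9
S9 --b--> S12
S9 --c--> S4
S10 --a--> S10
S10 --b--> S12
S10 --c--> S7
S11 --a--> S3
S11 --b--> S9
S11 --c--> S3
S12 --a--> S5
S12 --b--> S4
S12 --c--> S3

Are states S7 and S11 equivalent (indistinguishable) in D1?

Yes

Start with accepting vs non-accepting: {S2,S4,S7,S10,S11,S12} | {S0,S1,S3,S5,S6,S8,S9}.
On input a, block {S2,S4,S7,S10,S11,S12} splits into {S4,S7,S11,S12} and {S2,S10}.
Refine {S4,S7,S11,S12} on symbol b: members go to different blocks, giving {S4,S12} and {S7,S11}.
On input b, block {S0,S1,S3,S5,S6,S8,S9} splits into {S0,S3,S6} and {S5,S8,S9} and {S1}.
Refine {S5,S8,S9} on symbol a: members go to different blocks, giving {S8,S9} and {S5}.
The partition is now stable with 7 blocks: {S4,S12} | {S0,S3,S6} | {S2,S10} | {S7,S11} | {S8,S9} | {S1} | {S5}.
S7 and S11 lie in the same block of the stable partition, so they are equivalent — no string distinguishes them.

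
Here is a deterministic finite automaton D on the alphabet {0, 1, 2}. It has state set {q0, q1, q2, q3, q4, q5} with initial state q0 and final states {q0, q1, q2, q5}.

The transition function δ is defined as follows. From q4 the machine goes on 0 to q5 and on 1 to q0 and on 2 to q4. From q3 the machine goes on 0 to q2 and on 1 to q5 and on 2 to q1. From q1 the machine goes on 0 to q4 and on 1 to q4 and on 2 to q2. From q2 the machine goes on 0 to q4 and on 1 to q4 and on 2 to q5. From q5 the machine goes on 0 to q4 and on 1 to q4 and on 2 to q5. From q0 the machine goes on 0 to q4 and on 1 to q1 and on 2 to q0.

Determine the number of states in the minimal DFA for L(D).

Reachable states from the start: {q0,q1,q2,q4,q5}. Unreachable: {q3} — drop them.
Initial partition by acceptance: {q0,q1,q2,q5} | {q4}.
Split {q0,q1,q2,q5} by δ(·,1) → {q1,q2,q5} and {q0}.
The partition is now stable with 3 blocks: {q1,q2,q5} | {q4} | {q0}.

3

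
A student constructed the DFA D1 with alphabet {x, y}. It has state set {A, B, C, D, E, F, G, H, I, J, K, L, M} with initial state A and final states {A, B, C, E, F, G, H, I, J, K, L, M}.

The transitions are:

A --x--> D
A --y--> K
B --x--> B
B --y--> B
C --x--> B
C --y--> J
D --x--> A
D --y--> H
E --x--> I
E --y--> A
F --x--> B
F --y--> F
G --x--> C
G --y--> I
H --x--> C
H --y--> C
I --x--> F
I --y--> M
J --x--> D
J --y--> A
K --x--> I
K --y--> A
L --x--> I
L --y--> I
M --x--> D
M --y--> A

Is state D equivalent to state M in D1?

No

Reachable states from the start: {A,B,C,D,F,H,I,J,K,M}. Unreachable: {E,G,L} — drop them.
Start with accepting vs non-accepting: {A,B,C,F,H,I,J,K,M} | {D}.
On input x, block {A,B,C,F,H,I,J,K,M} splits into {B,C,F,H,I,K} and {A,J,M}.
Refine {B,C,F,H,I,K} on symbol y: members go to different blocks, giving {B,F,H} and {C,I,K}.
Refine {B,F,H} on symbol x: members go to different blocks, giving {B,F} and {H}.
Split {A,J,M} by δ(·,y) → {J,M} and {A}.
On input x, block {C,I,K} splits into {C,I} and {K}.
No further refinement is possible. Final partition (7 blocks): {B,F} | {D} | {J,M} | {C,I} | {H} | {A} | {K}.
D and M end up in different blocks, so they are distinguishable. For instance, the string 'ε' is accepted from only M.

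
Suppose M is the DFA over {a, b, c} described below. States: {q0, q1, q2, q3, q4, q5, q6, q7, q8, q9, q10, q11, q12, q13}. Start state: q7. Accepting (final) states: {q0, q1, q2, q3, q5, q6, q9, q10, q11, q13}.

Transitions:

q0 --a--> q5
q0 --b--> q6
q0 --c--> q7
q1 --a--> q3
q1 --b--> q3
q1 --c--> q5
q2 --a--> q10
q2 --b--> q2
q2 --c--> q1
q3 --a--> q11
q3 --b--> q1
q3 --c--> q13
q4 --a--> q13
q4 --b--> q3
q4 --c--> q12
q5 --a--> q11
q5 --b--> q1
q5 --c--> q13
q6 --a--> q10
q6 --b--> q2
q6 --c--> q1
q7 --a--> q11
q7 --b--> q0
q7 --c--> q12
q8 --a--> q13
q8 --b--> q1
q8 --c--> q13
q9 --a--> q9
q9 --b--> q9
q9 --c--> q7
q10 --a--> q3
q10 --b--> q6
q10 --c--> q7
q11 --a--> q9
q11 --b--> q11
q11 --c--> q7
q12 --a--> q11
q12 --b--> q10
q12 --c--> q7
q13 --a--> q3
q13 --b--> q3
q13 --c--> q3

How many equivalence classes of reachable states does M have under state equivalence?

States {q4,q8} cannot be reached from the start state, so discard them.
P0 = {q0,q1,q2,q3,q5,q6,q9,q10,q11,q13} | {q7,q12}.
Split {q0,q1,q2,q3,q5,q6,q9,q10,q11,q13} by δ(·,c) → {q1,q2,q3,q5,q6,q13} and {q0,q9,q10,q11}.
On input a, block {q1,q2,q3,q5,q6,q13} splits into {q2,q3,q5,q6} and {q1,q13}.
Split {q2,q3,q5,q6} by δ(·,b) → {q2,q6} and {q3,q5}.
Split {q0,q9,q10,q11} by δ(·,a) → {q0,q10} and {q9,q11}.
No further refinement is possible. Final partition (6 blocks): {q2,q6} | {q7,q12} | {q0,q10} | {q1,q13} | {q3,q5} | {q9,q11}.

6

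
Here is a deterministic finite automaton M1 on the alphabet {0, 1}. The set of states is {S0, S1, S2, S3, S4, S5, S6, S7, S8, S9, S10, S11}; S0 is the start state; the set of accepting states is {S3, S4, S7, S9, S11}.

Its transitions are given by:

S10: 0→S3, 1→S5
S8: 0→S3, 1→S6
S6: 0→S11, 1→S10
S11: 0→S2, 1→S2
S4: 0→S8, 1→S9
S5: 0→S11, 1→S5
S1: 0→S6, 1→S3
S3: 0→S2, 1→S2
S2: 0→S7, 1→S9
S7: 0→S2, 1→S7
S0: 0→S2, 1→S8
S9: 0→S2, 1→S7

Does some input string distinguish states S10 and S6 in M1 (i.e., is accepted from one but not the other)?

No

Reachable states from the start: {S0,S2,S3,S5,S6,S7,S8,S9,S10,S11}. Unreachable: {S1,S4} — drop them.
Initial partition by acceptance: {S3,S7,S9,S11} | {S0,S2,S5,S6,S8,S10}.
Split {S3,S7,S9,S11} by δ(·,1) → {S3,S11} and {S7,S9}.
Split {S0,S2,S5,S6,S8,S10} by δ(·,0) → {S5,S6,S8,S10} and {S0} and {S2}.
No further refinement is possible. Final partition (5 blocks): {S3,S11} | {S5,S6,S8,S10} | {S7,S9} | {S0} | {S2}.
S10 and S6 lie in the same block of the stable partition, so they are equivalent — no string distinguishes them.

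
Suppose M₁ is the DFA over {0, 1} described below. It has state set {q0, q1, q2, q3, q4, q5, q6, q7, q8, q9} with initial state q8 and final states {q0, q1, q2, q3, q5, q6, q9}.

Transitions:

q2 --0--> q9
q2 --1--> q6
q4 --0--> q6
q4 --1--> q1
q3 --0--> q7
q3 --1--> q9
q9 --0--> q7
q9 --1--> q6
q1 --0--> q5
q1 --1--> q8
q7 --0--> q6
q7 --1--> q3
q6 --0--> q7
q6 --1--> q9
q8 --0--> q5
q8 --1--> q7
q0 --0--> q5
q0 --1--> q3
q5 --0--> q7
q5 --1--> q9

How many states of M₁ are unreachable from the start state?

4

No path from q8 leads to q0, q1, q2, q4; the other 6 states are all reachable.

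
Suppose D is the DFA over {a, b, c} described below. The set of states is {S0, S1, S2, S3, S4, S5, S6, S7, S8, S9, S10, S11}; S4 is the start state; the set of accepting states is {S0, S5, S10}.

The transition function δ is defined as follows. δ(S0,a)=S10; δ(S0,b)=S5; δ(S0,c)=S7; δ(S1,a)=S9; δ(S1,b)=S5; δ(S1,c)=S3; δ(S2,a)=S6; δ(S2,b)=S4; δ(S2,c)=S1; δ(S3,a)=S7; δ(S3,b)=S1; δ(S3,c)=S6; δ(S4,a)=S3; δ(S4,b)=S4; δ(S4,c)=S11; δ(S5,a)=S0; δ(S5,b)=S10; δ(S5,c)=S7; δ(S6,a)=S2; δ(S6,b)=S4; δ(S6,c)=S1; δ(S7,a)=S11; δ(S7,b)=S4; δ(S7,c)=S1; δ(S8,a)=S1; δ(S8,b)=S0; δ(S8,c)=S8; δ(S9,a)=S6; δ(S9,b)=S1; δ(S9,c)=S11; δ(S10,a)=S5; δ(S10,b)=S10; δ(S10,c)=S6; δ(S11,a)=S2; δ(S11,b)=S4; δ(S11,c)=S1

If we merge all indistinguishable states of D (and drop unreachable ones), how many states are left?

Reachable states from the start: {S0,S1,S2,S3,S4,S5,S6,S7,S9,S10,S11}. Unreachable: {S8} — drop them.
Start with accepting vs non-accepting: {S0,S5,S10} | {S1,S2,S3,S4,S6,S7,S9,S11}.
On input b, block {S1,S2,S3,S4,S6,S7,S9,S11} splits into {S2,S3,S4,S6,S7,S9,S11} and {S1}.
On input b, block {S2,S3,S4,S6,S7,S9,S11} splits into {S2,S4,S6,S7,S11} and {S3,S9}.
Refine {S2,S4,S6,S7,S11} on symbol a: members go to different blocks, giving {S2,S6,S7,S11} and {S4}.
Stable partition: {S0,S5,S10} | {S2,S6,S7,S11} | {S1} | {S3,S9} | {S4} — 5 equivalence classes.

5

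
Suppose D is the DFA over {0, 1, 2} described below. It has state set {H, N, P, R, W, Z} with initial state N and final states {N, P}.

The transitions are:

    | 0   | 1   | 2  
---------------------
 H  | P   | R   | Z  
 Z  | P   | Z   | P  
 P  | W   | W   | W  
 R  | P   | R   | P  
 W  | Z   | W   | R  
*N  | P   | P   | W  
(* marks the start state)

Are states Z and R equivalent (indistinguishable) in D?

First remove the unreachable states {H}; 5 states remain.
Start with accepting vs non-accepting: {N,P} | {R,W,Z}.
Split {N,P} by δ(·,0) → {P} and {N}.
On input 0, block {R,W,Z} splits into {R,Z} and {W}.
No further refinement is possible. Final partition (4 blocks): {P} | {R,Z} | {N} | {W}.
Z and R lie in the same block of the stable partition, so they are equivalent — no string distinguishes them.

Yes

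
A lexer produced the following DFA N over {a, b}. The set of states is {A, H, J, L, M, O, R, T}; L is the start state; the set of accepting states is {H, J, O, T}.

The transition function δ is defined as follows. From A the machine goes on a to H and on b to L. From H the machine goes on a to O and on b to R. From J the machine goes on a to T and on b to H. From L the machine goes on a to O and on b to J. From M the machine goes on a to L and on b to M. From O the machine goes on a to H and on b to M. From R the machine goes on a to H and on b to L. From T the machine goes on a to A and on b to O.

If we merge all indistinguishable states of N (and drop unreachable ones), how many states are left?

Every state is reachable, so we keep all 8.
Start with accepting vs non-accepting: {H,J,O,T} | {A,L,M,R}.
Refine {H,J,O,T} on symbol a: members go to different blocks, giving {H,J,O} and {T}.
Refine {H,J,O} on symbol a: members go to different blocks, giving {H,O} and {J}.
On input a, block {A,L,M,R} splits into {A,L,R} and {M}.
On input b, block {H,O} splits into {H} and {O}.
Split {A,L,R} by δ(·,a) → {A,R} and {L}.
Stable partition: {H} | {A,R} | {T} | {J} | {M} | {O} | {L} — 7 equivalence classes.

7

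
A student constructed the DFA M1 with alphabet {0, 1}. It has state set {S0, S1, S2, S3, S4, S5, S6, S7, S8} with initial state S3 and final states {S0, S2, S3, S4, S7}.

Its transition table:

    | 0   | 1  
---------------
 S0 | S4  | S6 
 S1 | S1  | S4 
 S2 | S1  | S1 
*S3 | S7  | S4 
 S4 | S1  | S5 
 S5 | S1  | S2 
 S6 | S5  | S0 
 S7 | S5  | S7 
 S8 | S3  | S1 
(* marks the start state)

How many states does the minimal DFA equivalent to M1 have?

4

Reachable states from the start: {S1,S2,S3,S4,S5,S7}. Unreachable: {S0,S6,S8} — drop them.
Initial partition by acceptance: {S2,S3,S4,S7} | {S1,S5}.
Split {S2,S3,S4,S7} by δ(·,0) → {S2,S4,S7} and {S3}.
Split {S2,S4,S7} by δ(·,1) → {S2,S4} and {S7}.
The partition is now stable with 4 blocks: {S2,S4} | {S1,S5} | {S3} | {S7}.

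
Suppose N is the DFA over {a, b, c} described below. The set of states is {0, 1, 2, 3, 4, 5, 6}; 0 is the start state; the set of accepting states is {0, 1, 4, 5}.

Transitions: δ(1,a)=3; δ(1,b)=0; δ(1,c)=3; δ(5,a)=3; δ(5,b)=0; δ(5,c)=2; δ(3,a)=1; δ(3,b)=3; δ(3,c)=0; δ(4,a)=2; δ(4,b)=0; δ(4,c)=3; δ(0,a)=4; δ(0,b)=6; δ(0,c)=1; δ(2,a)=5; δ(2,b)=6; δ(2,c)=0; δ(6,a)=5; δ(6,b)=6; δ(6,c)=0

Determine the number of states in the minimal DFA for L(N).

3

Initial partition by acceptance: {0,1,4,5} | {2,3,6}.
Refine {0,1,4,5} on symbol a: members go to different blocks, giving {1,4,5} and {0}.
No further refinement is possible. Final partition (3 blocks): {1,4,5} | {2,3,6} | {0}.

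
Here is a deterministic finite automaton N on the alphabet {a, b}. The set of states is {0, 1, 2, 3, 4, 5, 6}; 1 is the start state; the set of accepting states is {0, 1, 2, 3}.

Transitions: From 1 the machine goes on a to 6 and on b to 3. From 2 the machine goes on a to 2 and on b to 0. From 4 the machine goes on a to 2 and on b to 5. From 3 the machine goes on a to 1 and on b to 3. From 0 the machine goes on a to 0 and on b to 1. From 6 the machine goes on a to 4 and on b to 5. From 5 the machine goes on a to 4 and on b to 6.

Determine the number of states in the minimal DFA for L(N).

All states are reachable from the start state.
Initial partition by acceptance: {0,1,2,3} | {4,5,6}.
Split {0,1,2,3} by δ(·,a) → {0,2,3} and {1}.
Split {0,2,3} by δ(·,a) → {0,2} and {3}.
On input b, block {0,2} splits into {0} and {2}.
Split {4,5,6} by δ(·,a) → {5,6} and {4}.
The partition is now stable with 6 blocks: {0} | {5,6} | {1} | {3} | {2} | {4}.

6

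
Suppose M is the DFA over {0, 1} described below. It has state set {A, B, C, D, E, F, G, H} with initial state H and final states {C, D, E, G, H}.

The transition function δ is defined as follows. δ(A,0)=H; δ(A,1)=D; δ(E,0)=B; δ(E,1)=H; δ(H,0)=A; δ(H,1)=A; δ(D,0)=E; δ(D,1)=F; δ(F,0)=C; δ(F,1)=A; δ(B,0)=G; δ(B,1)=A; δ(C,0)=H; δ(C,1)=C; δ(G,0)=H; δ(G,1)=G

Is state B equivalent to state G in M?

No

All states are reachable from the start state.
P0 = {C,D,E,G,H} | {A,B,F}.
Split {C,D,E,G,H} by δ(·,0) → {C,D,G} and {E,H}.
Refine {C,D,G} on symbol 1: members go to different blocks, giving {C,G} and {D}.
Split {A,B,F} by δ(·,0) → {B,F} and {A}.
Refine {E,H} on symbol 0: members go to different blocks, giving {E} and {H}.
No further refinement is possible. Final partition (6 blocks): {C,G} | {B,F} | {E} | {D} | {A} | {H}.
B and G end up in different blocks, so they are distinguishable. For instance, the string 'ε' is accepted from only G.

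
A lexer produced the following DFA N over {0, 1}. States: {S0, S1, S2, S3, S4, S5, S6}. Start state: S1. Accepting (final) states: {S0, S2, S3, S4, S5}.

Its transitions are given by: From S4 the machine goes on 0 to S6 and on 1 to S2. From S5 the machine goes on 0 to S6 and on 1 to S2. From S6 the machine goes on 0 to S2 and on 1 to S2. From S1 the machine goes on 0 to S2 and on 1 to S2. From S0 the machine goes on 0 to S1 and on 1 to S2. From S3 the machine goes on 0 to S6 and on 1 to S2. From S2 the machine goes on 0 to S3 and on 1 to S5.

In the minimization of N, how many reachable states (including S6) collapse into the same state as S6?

First remove the unreachable states {S0,S4}; 5 states remain.
Start with accepting vs non-accepting: {S2,S3,S5} | {S1,S6}.
Split {S2,S3,S5} by δ(·,0) → {S3,S5} and {S2}.
The partition is now stable with 3 blocks: {S3,S5} | {S1,S6} | {S2}.
The equivalence class containing S6 is {S1,S6}, of size 2.

2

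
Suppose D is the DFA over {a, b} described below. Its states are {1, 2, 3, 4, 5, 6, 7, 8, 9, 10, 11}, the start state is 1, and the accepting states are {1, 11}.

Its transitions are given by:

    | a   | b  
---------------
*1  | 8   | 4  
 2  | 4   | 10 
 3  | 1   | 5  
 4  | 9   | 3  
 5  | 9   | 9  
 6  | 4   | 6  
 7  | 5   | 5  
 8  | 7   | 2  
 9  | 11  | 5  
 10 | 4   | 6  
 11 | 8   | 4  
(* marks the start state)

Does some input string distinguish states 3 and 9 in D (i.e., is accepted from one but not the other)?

Every state is reachable, so we keep all 11.
Initial partition by acceptance: {1,11} | {2,3,4,5,6,7,8,9,10}.
Split {2,3,4,5,6,7,8,9,10} by δ(·,a) → {2,4,5,6,7,8,10} and {3,9}.
Split {2,4,5,6,7,8,10} by δ(·,a) → {2,6,7,8,10} and {4,5}.
Split {2,6,7,8,10} by δ(·,a) → {2,6,7,10} and {8}.
Refine {2,6,7,10} on symbol b: members go to different blocks, giving {2,6,10} and {7}.
The partition is now stable with 6 blocks: {1,11} | {2,6,10} | {3,9} | {4,5} | {8} | {7}.
3 and 9 lie in the same block of the stable partition, so they are equivalent — no string distinguishes them.

No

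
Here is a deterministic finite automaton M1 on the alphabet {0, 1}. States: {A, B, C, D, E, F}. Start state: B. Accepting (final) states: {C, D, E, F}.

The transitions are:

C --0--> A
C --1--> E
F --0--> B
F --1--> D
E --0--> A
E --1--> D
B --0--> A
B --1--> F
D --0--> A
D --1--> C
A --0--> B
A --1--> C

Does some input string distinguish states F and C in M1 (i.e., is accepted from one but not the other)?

Start with accepting vs non-accepting: {C,D,E,F} | {A,B}.
The partition is now stable with 2 blocks: {C,D,E,F} | {A,B}.
F and C lie in the same block of the stable partition, so they are equivalent — no string distinguishes them.

No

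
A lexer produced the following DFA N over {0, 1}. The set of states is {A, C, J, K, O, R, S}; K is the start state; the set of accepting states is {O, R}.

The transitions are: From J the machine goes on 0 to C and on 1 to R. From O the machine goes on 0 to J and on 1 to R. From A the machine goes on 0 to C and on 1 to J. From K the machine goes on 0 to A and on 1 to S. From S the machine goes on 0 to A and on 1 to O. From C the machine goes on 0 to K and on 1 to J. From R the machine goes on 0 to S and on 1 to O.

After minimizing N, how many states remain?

Initial partition by acceptance: {O,R} | {A,C,J,K,S}.
Split {A,C,J,K,S} by δ(·,1) → {A,C,K} and {J,S}.
No further refinement is possible. Final partition (3 blocks): {O,R} | {A,C,K} | {J,S}.

3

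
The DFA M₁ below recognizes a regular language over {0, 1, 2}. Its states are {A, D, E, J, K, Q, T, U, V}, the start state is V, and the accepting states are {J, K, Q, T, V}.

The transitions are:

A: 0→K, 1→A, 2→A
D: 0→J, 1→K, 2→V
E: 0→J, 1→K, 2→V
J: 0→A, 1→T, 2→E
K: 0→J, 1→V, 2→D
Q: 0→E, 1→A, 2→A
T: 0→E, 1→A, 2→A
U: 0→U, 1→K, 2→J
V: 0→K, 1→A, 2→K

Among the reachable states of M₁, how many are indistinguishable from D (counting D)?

Reachable states from the start: {A,D,E,J,K,T,V}. Unreachable: {Q,U} — drop them.
Initial partition by acceptance: {J,K,T,V} | {A,D,E}.
On input 0, block {J,K,T,V} splits into {K,V} and {J,T}.
Refine {K,V} on symbol 0: members go to different blocks, giving {V} and {K}.
On input 0, block {A,D,E} splits into {D,E} and {A}.
On input 0, block {J,T} splits into {T} and {J}.
Stable partition: {V} | {D,E} | {T} | {K} | {A} | {J} — 6 equivalence classes.
The equivalence class containing D is {D,E}, of size 2.

2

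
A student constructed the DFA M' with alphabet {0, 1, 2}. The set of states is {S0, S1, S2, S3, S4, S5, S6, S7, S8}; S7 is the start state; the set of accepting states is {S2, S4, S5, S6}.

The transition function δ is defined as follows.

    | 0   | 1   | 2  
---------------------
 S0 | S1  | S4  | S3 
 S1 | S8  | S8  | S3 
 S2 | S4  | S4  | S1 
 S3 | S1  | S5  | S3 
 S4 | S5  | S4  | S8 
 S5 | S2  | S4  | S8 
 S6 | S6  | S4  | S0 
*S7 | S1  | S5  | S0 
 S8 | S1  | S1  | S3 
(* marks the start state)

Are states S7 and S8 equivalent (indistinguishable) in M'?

No

First remove the unreachable states {S6}; 8 states remain.
Start with accepting vs non-accepting: {S2,S4,S5} | {S0,S1,S3,S7,S8}.
Split {S0,S1,S3,S7,S8} by δ(·,1) → {S0,S3,S7} and {S1,S8}.
The partition is now stable with 3 blocks: {S2,S4,S5} | {S0,S3,S7} | {S1,S8}.
S7 and S8 end up in different blocks, so they are distinguishable. For instance, the string '1' is accepted from only S7.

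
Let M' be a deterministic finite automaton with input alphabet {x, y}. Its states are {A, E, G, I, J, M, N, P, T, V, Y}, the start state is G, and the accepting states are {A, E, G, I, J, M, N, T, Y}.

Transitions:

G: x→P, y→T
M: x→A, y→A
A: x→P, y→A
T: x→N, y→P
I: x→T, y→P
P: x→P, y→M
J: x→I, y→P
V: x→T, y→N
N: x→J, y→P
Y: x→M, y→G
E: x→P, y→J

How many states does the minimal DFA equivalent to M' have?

States {E,V,Y} cannot be reached from the start state, so discard them.
Start with accepting vs non-accepting: {A,G,I,J,M,N,T} | {P}.
On input x, block {A,G,I,J,M,N,T} splits into {I,J,M,N,T} and {A,G}.
Split {I,J,M,N,T} by δ(·,x) → {I,J,N,T} and {M}.
Split {A,G} by δ(·,y) → {A} and {G}.
Stable partition: {I,J,N,T} | {P} | {A} | {M} | {G} — 5 equivalence classes.

5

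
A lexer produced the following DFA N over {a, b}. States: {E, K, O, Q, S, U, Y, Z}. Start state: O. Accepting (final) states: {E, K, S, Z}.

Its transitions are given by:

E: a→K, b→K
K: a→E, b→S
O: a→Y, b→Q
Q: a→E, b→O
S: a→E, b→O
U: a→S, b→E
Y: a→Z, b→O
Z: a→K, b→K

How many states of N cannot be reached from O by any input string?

Starting at O and following transitions, the reachable set is {E, K, O, Q, S, Y, Z}. That leaves U unreachable — 1 in total.

1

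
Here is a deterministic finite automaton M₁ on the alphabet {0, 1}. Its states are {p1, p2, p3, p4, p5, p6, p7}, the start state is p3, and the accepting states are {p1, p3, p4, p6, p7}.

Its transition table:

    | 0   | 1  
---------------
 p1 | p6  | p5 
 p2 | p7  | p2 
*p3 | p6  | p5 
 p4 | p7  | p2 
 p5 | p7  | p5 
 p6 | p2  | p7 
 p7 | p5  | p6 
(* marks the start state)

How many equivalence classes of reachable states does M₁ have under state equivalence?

Reachable states from the start: {p2,p3,p5,p6,p7}. Unreachable: {p1,p4} — drop them.
Start with accepting vs non-accepting: {p3,p6,p7} | {p2,p5}.
On input 0, block {p3,p6,p7} splits into {p6,p7} and {p3}.
Stable partition: {p6,p7} | {p2,p5} | {p3} — 3 equivalence classes.

3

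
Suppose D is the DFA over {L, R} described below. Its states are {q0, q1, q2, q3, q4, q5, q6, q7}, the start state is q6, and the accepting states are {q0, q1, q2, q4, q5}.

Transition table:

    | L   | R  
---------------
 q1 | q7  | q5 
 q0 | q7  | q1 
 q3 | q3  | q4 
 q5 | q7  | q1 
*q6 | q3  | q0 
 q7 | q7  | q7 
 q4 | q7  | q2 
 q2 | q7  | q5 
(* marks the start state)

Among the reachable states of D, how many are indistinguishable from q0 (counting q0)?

Every state is reachable, so we keep all 8.
Initial partition by acceptance: {q0,q1,q2,q4,q5} | {q3,q6,q7}.
Refine {q3,q6,q7} on symbol R: members go to different blocks, giving {q3,q6} and {q7}.
Stable partition: {q0,q1,q2,q4,q5} | {q3,q6} | {q7} — 3 equivalence classes.
The equivalence class containing q0 is {q0,q1,q2,q4,q5}, of size 5.

5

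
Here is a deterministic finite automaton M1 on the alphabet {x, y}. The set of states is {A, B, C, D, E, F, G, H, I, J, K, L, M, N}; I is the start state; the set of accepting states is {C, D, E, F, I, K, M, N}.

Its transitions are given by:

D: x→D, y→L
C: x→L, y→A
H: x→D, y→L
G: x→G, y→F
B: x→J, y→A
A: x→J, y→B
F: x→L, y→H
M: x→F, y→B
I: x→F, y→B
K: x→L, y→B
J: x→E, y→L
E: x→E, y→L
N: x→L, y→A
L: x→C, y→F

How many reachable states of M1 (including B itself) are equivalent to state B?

2

First remove the unreachable states {G,K,M,N}; 10 states remain.
Initial partition by acceptance: {C,D,E,F,I} | {A,B,H,J,L}.
Refine {C,D,E,F,I} on symbol x: members go to different blocks, giving {D,E,I} and {C,F}.
Split {D,E,I} by δ(·,x) → {D,E} and {I}.
Refine {A,B,H,J,L} on symbol x: members go to different blocks, giving {A,B} and {H,J} and {L}.
Refine {C,F} on symbol y: members go to different blocks, giving {C} and {F}.
Stable partition: {D,E} | {A,B} | {C} | {I} | {H,J} | {L} | {F} — 7 equivalence classes.
State B belongs to the block {A,B}, which has 2 states.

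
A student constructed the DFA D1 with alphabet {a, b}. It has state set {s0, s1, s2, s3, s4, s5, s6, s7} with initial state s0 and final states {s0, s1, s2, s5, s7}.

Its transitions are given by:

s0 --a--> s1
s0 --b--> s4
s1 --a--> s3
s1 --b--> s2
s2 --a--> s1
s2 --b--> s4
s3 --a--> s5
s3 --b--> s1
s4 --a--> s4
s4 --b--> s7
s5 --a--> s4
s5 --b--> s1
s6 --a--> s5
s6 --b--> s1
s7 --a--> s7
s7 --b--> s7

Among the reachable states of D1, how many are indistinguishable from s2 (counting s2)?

States {s6} cannot be reached from the start state, so discard them.
P0 = {s0,s1,s2,s5,s7} | {s3,s4}.
On input a, block {s0,s1,s2,s5,s7} splits into {s0,s2,s7} and {s1,s5}.
On input a, block {s0,s2,s7} splits into {s0,s2} and {s7}.
Refine {s3,s4} on symbol a: members go to different blocks, giving {s3} and {s4}.
On input a, block {s1,s5} splits into {s1} and {s5}.
The partition is now stable with 6 blocks: {s0,s2} | {s3} | {s1} | {s7} | {s4} | {s5}.
The equivalence class containing s2 is {s0,s2}, of size 2.

2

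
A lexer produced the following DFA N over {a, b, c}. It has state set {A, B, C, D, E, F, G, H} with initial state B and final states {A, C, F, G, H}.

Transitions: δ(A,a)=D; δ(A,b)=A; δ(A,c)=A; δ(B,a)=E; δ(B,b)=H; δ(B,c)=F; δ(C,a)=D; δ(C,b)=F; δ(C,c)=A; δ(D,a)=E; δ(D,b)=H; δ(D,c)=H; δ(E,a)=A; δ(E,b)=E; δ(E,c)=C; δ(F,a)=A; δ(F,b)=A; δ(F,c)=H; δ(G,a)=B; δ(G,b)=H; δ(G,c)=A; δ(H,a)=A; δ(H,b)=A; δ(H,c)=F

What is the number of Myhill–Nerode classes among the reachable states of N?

Reachable states from the start: {A,B,C,D,E,F,H}. Unreachable: {G} — drop them.
Start with accepting vs non-accepting: {A,C,F,H} | {B,D,E}.
Refine {A,C,F,H} on symbol a: members go to different blocks, giving {A,C} and {F,H}.
Split {A,C} by δ(·,b) → {A} and {C}.
Refine {B,D,E} on symbol a: members go to different blocks, giving {B,D} and {E}.
Stable partition: {A} | {B,D} | {F,H} | {C} | {E} — 5 equivalence classes.

5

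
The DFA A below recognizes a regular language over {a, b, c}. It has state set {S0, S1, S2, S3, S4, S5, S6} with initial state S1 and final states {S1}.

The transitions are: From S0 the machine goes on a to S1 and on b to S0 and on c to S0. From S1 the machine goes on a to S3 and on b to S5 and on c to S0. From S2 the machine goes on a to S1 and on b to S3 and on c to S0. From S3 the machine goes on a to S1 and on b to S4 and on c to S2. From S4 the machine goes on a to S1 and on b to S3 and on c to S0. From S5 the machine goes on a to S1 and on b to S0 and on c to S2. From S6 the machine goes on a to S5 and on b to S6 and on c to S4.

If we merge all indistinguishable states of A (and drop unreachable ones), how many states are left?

First remove the unreachable states {S6}; 6 states remain.
Initial partition by acceptance: {S1} | {S0,S2,S3,S4,S5}.
Stable partition: {S1} | {S0,S2,S3,S4,S5} — 2 equivalence classes.

2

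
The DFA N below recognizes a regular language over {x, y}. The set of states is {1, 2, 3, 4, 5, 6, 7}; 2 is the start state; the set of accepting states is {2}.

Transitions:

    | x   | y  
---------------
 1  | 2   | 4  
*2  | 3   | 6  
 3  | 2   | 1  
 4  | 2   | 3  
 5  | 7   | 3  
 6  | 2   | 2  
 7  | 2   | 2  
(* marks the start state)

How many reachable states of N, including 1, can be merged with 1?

First remove the unreachable states {5,7}; 5 states remain.
Initial partition by acceptance: {2} | {1,3,4,6}.
Split {1,3,4,6} by δ(·,y) → {1,3,4} and {6}.
The partition is now stable with 3 blocks: {2} | {1,3,4} | {6}.
State 1 belongs to the block {1,3,4}, which has 3 states.

3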